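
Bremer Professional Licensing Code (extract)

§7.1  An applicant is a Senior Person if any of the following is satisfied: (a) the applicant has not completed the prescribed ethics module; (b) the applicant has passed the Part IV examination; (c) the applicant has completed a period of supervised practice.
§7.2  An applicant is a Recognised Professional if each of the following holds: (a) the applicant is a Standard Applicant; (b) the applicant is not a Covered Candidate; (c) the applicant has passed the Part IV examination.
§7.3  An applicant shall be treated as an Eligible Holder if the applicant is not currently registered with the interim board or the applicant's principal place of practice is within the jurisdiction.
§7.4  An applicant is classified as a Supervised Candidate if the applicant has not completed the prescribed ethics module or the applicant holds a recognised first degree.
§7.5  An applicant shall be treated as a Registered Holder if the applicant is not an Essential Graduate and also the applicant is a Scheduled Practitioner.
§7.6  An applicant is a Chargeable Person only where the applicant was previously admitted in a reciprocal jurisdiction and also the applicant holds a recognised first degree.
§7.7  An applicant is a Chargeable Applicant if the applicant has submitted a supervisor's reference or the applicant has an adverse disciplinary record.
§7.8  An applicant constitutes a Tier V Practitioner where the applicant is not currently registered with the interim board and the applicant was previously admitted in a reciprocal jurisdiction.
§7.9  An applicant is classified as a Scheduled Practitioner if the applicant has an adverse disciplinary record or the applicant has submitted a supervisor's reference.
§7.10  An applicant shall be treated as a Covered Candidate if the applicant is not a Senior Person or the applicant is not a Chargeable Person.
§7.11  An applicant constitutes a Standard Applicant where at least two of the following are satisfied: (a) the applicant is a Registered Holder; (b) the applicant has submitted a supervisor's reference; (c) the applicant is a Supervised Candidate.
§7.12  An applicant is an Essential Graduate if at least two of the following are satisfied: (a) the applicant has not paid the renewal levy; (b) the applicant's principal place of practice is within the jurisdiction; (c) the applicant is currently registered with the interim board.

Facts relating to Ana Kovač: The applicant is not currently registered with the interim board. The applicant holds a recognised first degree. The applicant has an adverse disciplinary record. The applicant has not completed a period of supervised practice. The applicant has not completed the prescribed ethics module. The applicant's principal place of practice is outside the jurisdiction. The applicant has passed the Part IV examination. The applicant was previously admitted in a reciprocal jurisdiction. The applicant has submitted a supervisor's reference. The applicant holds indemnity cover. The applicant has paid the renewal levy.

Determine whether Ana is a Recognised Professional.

§7.12 — Essential Graduate: the applicant has not paid the renewal levy? no; the applicant's principal place of practice is within the jurisdiction? no; the applicant is currently registered with the interim board? no — 0 of 3 hold (need ≥2) → not satisfied.
§7.9 — Scheduled Practitioner: [the applicant has an adverse disciplinary record? yes] OR [the applicant has submitted a supervisor's reference? yes] → satisfied.
§7.5 — Registered Holder: [not an Essential Graduate (§7.12)? yes] AND [Scheduled Practitioner (§7.9)? yes] → satisfied.
§7.4 — Supervised Candidate: [the applicant has not completed the prescribed ethics module? yes] OR [the applicant holds a recognised first degree? yes] → satisfied.
§7.11 — Standard Applicant: Registered Holder (§7.5)? yes; the applicant has submitted a supervisor's reference? yes; Supervised Candidate (§7.4)? yes — 3 of 3 hold (need ≥2) → satisfied.
§7.1 — Senior Person: [the applicant has not completed the prescribed ethics module? yes] OR [the applicant has passed the Part IV examination? yes] OR [the applicant has completed a period of supervised practice? no] → satisfied.
§7.6 — Chargeable Person: [the applicant was previously admitted in a reciprocal jurisdiction? yes] AND [the applicant holds a recognised first degree? yes] → satisfied.
§7.10 — Covered Candidate: [not a Senior Person (§7.1)? no] OR [not a Chargeable Person (§7.6)? no] → not satisfied.
§7.2 — Recognised Professional: [Standard Applicant (§7.11)? yes] AND [not a Covered Candidate (§7.10)? yes] AND [the applicant has passed the Part IV examination? yes] → satisfied.

Yes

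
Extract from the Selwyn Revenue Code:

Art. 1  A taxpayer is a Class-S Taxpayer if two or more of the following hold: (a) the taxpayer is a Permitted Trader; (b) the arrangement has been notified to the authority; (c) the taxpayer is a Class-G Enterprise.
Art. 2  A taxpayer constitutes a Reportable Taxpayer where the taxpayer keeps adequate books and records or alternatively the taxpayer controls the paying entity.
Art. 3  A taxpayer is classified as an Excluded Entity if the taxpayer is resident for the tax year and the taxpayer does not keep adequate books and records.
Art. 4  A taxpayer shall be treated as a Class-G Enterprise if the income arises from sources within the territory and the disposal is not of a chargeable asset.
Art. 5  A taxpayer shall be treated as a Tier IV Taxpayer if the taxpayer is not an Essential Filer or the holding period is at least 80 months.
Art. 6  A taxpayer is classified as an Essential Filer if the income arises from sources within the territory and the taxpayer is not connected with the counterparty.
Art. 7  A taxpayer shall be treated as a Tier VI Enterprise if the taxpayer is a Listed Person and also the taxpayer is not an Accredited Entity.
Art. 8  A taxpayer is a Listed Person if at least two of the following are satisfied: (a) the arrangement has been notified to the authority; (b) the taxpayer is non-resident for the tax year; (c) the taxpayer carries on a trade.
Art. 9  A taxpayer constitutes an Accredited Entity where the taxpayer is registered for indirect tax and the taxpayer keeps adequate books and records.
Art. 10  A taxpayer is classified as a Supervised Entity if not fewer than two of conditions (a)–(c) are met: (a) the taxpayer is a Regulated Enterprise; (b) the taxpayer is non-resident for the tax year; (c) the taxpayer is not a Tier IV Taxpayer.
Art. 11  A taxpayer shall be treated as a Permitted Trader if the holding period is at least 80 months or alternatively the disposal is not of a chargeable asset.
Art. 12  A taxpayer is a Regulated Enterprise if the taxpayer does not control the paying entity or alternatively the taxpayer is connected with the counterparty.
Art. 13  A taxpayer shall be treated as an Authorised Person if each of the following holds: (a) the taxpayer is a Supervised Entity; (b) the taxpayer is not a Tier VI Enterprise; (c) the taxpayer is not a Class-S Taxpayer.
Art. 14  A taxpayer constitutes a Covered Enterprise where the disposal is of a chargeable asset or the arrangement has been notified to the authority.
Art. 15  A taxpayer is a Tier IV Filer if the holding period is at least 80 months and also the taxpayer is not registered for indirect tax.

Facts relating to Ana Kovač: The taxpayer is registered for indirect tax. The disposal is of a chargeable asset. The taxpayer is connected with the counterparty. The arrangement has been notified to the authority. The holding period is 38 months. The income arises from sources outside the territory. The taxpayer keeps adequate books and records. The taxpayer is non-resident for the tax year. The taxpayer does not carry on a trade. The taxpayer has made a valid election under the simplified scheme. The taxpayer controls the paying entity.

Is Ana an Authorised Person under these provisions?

Yes

article 12 — Regulated Enterprise: [the taxpayer does not control the paying entity? no] OR [the taxpayer is connected with the counterparty? yes] → satisfied.
article 6 — Essential Filer: [the income arises from sources within the territory? no] AND [the taxpayer is not connected with the counterparty? no] → not satisfied.
article 5 — Tier IV Taxpayer: [not an Essential Filer (article 6)? yes] OR [holding period: 38 months ≥ 80 months? no] → satisfied.
article 10 — Supervised Entity: Regulated Enterprise (article 12)? yes; the taxpayer is non-resident for the tax year? yes; not a Tier IV Taxpayer (article 5)? no — 2 of 3 hold (need ≥2) → satisfied.
article 8 — Listed Person: the arrangement has been notified to the authority? yes; the taxpayer is non-resident for the tax year? yes; the taxpayer carries on a trade? no — 2 of 3 hold (need ≥2) → satisfied.
article 9 — Accredited Entity: [the taxpayer is registered for indirect tax? yes] AND [the taxpayer keeps adequate books and records? yes] → satisfied.
article 7 — Tier VI Enterprise: [Listed Person (article 8)? yes] AND [not an Accredited Entity (article 9)? no] → not satisfied.
article 11 — Permitted Trader: [holding period: 38 months ≥ 80 months? no] OR [the disposal is not of a chargeable asset? no] → not satisfied.
article 4 — Class-G Enterprise: [the income arises from sources within the territory? no] AND [the disposal is not of a chargeable asset? no] → not satisfied.
article 1 — Class-S Taxpayer: Permitted Trader (article 11)? no; the arrangement has been notified to the authority? yes; Class-G Enterprise (article 4)? no — 1 of 3 hold (need ≥2) → not satisfied.
article 13 — Authorised Person: [Supervised Entity (article 10)? yes] AND [not a Tier VI Enterprise (article 7)? yes] AND [not a Class-S Taxpayer (article 1)? yes] → satisfied.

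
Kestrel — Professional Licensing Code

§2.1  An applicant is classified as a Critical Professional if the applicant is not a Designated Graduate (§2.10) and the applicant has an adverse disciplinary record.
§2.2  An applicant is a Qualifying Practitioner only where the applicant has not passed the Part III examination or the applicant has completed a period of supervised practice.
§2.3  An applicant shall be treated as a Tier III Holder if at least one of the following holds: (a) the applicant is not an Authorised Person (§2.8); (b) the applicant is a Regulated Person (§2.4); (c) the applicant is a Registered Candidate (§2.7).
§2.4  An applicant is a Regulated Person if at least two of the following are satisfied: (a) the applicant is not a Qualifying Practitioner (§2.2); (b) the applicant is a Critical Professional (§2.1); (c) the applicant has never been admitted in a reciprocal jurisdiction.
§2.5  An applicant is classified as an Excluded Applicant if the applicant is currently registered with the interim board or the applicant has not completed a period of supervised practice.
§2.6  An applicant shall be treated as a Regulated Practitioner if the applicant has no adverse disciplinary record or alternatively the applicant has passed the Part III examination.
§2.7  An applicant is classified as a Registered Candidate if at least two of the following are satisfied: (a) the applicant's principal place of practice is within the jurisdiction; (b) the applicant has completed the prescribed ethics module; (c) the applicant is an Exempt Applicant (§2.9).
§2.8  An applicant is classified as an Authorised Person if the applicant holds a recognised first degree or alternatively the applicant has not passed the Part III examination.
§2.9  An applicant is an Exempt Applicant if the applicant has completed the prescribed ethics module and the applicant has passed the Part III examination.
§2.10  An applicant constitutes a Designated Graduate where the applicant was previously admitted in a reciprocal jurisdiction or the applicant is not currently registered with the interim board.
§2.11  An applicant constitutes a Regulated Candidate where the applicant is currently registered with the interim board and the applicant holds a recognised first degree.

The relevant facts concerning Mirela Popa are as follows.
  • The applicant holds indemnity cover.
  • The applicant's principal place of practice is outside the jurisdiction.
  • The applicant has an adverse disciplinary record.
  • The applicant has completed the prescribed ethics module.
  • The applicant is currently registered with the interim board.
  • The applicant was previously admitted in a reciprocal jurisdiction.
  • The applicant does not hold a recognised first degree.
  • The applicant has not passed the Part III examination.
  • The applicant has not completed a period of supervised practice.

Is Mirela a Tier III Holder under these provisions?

No

§2.8 — Authorised Person: [the applicant holds a recognised first degree? no] OR [the applicant has not passed the Part III examination? yes] → satisfied.
§2.2 — Qualifying Practitioner: [the applicant has not passed the Part III examination? yes] OR [the applicant has completed a period of supervised practice? no] → satisfied.
§2.10 — Designated Graduate: [the applicant was previously admitted in a reciprocal jurisdiction? yes] OR [the applicant is not currently registered with the interim board? no] → satisfied.
§2.1 — Critical Professional: [not a Designated Graduate (§2.10)? no] AND [the applicant has an adverse disciplinary record? yes] → not satisfied.
§2.4 — Regulated Person: not a Qualifying Practitioner (§2.2)? no; Critical Professional (§2.1)? no; the applicant has never been admitted in a reciprocal jurisdiction? no — 0 of 3 hold (need ≥2) → not satisfied.
§2.9 — Exempt Applicant: [the applicant has completed the prescribed ethics module? yes] AND [the applicant has passed the Part III examination? no] → not satisfied.
§2.7 — Registered Candidate: the applicant's principal place of practice is within the jurisdiction? no; the applicant has completed the prescribed ethics module? yes; Exempt Applicant (§2.9)? no — 1 of 3 hold (need ≥2) → not satisfied.
§2.3 — Tier III Holder: [not an Authorised Person (§2.8)? no] OR [Regulated Person (§2.4)? no] OR [Registered Candidate (§2.7)? no] → not satisfied.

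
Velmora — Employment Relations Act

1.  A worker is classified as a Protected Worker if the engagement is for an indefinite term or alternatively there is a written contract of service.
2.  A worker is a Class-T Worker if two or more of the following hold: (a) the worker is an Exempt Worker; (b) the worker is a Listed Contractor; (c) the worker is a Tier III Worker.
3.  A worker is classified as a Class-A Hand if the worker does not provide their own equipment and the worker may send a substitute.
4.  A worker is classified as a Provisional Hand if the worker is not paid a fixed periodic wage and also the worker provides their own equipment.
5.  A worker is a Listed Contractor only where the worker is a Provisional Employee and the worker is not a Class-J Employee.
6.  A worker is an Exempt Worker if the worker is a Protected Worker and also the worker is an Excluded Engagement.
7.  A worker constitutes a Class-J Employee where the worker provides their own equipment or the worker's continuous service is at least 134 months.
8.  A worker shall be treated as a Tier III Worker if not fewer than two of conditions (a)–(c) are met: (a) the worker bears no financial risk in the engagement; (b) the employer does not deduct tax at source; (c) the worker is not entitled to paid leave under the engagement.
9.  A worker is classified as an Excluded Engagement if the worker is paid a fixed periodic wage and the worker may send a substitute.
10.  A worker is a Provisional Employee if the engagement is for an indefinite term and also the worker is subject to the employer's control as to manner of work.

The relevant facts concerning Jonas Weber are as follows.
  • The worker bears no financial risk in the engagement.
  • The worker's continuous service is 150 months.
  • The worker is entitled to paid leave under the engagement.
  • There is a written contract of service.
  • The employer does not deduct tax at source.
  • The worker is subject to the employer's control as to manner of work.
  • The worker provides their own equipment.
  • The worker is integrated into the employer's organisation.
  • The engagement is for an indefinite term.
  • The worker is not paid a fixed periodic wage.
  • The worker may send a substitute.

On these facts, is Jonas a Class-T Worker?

No

Under paragraph 1: the engagement is for an indefinite term? yes; or there is a written contract of service? yes. So the worker is a Protected Worker.
Under paragraph 9: the worker is paid a fixed periodic wage? no; and the worker may send a substitute? yes. So the worker is not an Excluded Engagement.
Under paragraph 6: Protected Worker (paragraph 1)? yes; and Excluded Engagement (paragraph 9)? no. So the worker is not an Exempt Worker.
Under paragraph 10: the engagement is for an indefinite term? yes; and the worker is subject to the employer's control as to manner of work? yes. So the worker is a Provisional Employee.
Under paragraph 7: the worker provides their own equipment? yes; or worker's continuous service: 150 months ≥ 134 months? yes. So the worker is a Class-J Employee.
Under paragraph 5: Provisional Employee (paragraph 10)? yes; and not a Class-J Employee (paragraph 7)? no. So the worker is not a Listed Contractor.
Under paragraph 8: the worker bears no financial risk in the engagement? yes; the employer does not deduct tax at source? yes; the worker is not entitled to paid leave under the engagement? no — 2 of 3 hold (need ≥2) → satisfied.
Under paragraph 2: Exempt Worker (paragraph 6)? no; Listed Contractor (paragraph 5)? no; Tier III Worker (paragraph 8)? yes — 1 of 3 hold (need ≥2) → not satisfied.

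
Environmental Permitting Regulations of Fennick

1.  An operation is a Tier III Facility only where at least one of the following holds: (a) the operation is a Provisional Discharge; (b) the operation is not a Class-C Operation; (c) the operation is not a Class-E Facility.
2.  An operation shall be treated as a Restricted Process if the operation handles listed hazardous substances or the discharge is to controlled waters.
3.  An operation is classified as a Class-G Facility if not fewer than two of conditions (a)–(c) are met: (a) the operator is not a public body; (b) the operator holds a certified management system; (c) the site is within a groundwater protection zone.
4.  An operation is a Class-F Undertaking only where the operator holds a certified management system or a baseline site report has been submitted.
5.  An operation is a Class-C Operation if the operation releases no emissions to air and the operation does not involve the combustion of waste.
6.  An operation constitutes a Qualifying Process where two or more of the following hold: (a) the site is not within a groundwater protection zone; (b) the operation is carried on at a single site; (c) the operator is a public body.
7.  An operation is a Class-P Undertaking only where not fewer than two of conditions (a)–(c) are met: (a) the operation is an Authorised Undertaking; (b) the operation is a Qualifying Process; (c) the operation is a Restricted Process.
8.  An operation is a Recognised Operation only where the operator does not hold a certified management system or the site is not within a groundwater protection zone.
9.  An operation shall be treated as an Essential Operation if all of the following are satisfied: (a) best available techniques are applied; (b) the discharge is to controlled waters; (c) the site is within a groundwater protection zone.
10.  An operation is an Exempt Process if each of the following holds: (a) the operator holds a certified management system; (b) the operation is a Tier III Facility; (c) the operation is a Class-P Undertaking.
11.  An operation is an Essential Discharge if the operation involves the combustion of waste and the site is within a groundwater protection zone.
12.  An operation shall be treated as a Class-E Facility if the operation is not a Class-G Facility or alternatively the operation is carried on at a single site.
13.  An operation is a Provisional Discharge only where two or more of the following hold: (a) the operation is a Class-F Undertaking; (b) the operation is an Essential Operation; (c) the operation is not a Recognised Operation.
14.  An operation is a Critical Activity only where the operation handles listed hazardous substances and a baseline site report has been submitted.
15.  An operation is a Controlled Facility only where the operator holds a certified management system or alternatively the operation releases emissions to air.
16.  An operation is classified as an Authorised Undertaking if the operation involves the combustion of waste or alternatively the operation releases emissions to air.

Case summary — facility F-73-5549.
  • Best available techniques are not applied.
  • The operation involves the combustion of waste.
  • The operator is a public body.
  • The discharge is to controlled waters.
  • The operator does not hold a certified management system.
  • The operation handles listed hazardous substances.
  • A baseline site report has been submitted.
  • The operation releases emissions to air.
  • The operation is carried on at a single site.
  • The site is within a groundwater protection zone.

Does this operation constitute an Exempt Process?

Under paragraph 4: the operator holds a certified management system? no; or a baseline site report has been submitted? yes. So the operation is a Class-F Undertaking.
Under paragraph 9: best available techniques are applied? no; and the discharge is to controlled waters? yes; and the site is within a groundwater protection zone? yes. So the operation is not an Essential Operation.
Under paragraph 8: the operator does not hold a certified management system? yes; or the site is not within a groundwater protection zone? no. So the operation is a Recognised Operation.
Under paragraph 13: Class-F Undertaking (paragraph 4)? yes; Essential Operation (paragraph 9)? no; not a Recognised Operation (paragraph 8)? no — 1 of 3 hold (need ≥2) → not satisfied.
Under paragraph 5: the operation releases no emissions to air? no; and the operation does not involve the combustion of waste? no. So the operation is not a Class-C Operation.
Under paragraph 3: the operator is not a public body? no; the operator holds a certified management system? no; the site is within a groundwater protection zone? yes — 1 of 3 hold (need ≥2) → not satisfied.
Under paragraph 12: not a Class-G Facility (paragraph 3)? yes; or the operation is carried on at a single site? yes. So the operation is a Class-E Facility.
Under paragraph 1: Provisional Discharge (paragraph 13)? no; or not a Class-C Operation (paragraph 5)? yes; or not a Class-E Facility (paragraph 12)? no. So the operation is a Tier III Facility.
Under paragraph 16: the operation involves the combustion of waste? yes; or the operation releases emissions to air? yes. So the operation is an Authorised Undertaking.
Under paragraph 6: the site is not within a groundwater protection zone? no; the operation is carried on at a single site? yes; the operator is a public body? yes — 2 of 3 hold (need ≥2) → satisfied.
Under paragraph 2: the operation handles listed hazardous substances? yes; or the discharge is to controlled waters? yes. So the operation is a Restricted Process.
Under paragraph 7: Authorised Undertaking (paragraph 16)? yes; Qualifying Process (paragraph 6)? yes; Restricted Process (paragraph 2)? yes — 3 of 3 hold (need ≥2) → satisfied.
Under paragraph 10: the operator holds a certified management system? no; and Tier III Facility (paragraph 1)? yes; and Class-P Undertaking (paragraph 7)? yes. So the operation is not an Exempt Process.

No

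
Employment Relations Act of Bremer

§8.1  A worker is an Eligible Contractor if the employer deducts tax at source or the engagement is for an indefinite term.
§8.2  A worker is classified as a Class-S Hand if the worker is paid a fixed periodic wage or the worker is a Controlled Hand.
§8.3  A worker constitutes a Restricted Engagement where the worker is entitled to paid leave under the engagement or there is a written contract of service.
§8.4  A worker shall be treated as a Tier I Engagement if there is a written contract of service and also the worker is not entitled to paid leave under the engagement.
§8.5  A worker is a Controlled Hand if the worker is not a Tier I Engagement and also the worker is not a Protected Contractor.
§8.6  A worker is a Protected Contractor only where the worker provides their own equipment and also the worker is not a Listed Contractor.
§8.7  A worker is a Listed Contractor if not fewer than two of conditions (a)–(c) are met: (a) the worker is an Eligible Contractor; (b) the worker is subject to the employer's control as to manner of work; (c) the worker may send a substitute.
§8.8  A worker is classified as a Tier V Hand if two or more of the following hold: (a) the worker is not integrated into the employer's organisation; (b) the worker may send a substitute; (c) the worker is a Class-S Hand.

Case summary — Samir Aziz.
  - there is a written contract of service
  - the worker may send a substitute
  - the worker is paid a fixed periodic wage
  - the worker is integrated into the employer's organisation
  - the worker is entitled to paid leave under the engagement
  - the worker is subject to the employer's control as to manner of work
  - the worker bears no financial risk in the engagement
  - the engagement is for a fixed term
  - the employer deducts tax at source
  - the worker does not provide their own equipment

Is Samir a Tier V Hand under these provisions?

Under §8.4: there is a written contract of service? yes; and the worker is not entitled to paid leave under the engagement? no. So the worker is not a Tier I Engagement.
Under §8.1: the employer deducts tax at source? yes; or the engagement is for an indefinite term? no. So the worker is an Eligible Contractor.
Under §8.7: Eligible Contractor (§8.1)? yes; the worker is subject to the employer's control as to manner of work? yes; the worker may send a substitute? yes — 3 of 3 hold (need ≥2) → satisfied.
Under §8.6: the worker provides their own equipment? no; and not a Listed Contractor (§8.7)? no. So the worker is not a Protected Contractor.
Under §8.5: not a Tier I Engagement (§8.4)? yes; and not a Protected Contractor (§8.6)? yes. So the worker is a Controlled Hand.
Under §8.2: the worker is paid a fixed periodic wage? yes; or Controlled Hand (§8.5)? yes. So the worker is a Class-S Hand.
Under §8.8: the worker is not integrated into the employer's organisation? no; the worker may send a substitute? yes; Class-S Hand (§8.2)? yes — 2 of 3 hold (need ≥2) → satisfied.

Yes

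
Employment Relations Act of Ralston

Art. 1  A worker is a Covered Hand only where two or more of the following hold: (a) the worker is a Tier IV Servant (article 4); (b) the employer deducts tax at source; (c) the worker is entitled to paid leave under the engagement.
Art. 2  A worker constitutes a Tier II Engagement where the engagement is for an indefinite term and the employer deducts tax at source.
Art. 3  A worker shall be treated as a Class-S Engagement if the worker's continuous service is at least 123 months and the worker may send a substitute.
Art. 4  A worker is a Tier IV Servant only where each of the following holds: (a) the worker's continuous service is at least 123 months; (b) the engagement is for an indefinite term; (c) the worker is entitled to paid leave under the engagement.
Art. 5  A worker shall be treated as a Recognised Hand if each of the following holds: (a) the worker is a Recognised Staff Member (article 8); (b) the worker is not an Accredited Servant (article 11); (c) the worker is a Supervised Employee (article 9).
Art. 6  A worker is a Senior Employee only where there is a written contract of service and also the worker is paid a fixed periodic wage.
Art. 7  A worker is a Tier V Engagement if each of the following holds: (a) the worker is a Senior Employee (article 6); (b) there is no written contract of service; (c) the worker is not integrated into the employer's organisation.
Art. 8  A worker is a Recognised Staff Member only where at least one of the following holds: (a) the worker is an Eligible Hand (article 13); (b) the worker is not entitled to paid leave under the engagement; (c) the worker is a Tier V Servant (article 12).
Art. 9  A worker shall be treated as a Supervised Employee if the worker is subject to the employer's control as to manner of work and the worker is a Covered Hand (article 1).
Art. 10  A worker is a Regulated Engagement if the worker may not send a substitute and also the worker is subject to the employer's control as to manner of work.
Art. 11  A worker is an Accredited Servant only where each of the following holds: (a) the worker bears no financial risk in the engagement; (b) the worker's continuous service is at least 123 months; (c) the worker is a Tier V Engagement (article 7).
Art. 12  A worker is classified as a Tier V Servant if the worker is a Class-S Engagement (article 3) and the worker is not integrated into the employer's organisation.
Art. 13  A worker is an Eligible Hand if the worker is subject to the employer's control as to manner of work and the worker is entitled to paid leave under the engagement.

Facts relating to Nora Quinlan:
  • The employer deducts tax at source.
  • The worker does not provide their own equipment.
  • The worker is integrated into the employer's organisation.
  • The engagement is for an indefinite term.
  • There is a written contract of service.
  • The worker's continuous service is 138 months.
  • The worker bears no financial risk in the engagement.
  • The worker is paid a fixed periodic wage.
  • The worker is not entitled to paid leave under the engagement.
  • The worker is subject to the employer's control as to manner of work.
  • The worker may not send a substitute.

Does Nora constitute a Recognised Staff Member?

article 13 — Eligible Hand: [the worker is subject to the employer's control as to manner of work? yes] AND [the worker is entitled to paid leave under the engagement? no] → not satisfied.
article 3 — Class-S Engagement: [worker's continuous service: 138 months ≥ 123 months? yes] AND [the worker may send a substitute? no] → not satisfied.
article 12 — Tier V Servant: [Class-S Engagement (article 3)? no] AND [the worker is not integrated into the employer's organisation? no] → not satisfied.
article 8 — Recognised Staff Member: [Eligible Hand (article 13)? no] OR [the worker is not entitled to paid leave under the engagement? yes] OR [Tier V Servant (article 12)? no] → satisfied.

Yes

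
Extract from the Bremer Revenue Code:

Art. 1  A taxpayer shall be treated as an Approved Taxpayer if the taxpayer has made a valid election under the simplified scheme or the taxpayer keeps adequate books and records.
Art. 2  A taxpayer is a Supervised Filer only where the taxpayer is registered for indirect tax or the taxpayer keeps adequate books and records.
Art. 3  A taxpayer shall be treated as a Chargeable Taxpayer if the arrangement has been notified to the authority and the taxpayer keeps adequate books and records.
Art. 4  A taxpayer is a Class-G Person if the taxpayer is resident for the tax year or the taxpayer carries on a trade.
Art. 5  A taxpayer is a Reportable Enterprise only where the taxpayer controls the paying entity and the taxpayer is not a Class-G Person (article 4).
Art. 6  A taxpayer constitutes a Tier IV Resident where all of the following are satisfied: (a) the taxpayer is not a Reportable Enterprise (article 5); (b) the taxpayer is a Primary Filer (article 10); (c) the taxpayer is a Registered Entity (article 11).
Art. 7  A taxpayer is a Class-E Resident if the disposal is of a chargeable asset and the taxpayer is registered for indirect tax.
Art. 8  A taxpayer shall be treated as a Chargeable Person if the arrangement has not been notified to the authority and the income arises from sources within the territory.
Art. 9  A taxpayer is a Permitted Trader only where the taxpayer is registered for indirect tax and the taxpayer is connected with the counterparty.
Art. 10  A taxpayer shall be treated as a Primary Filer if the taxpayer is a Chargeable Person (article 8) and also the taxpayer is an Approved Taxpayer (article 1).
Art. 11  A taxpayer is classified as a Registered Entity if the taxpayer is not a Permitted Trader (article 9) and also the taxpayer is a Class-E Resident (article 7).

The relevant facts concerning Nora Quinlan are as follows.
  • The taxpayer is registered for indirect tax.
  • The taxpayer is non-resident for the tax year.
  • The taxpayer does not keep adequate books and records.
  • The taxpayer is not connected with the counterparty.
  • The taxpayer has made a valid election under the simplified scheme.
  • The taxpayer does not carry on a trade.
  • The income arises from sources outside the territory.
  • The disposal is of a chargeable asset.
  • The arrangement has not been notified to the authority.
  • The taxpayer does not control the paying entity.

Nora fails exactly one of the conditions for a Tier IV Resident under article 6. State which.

article 4 — Class-G Person: [the taxpayer is resident for the tax year? no] OR [the taxpayer carries on a trade? no] → not satisfied.
article 5 — Reportable Enterprise: [the taxpayer controls the paying entity? no] AND [not a Class-G Person (article 4)? yes] → not satisfied.
article 8 — Chargeable Person: [the arrangement has not been notified to the authority? yes] AND [the income arises from sources within the territory? no] → not satisfied.
article 1 — Approved Taxpayer: [the taxpayer has made a valid election under the simplified scheme? yes] OR [the taxpayer keeps adequate books and records? no] → satisfied.
article 10 — Primary Filer: [Chargeable Person (article 8)? no] AND [Approved Taxpayer (article 1)? yes] → not satisfied.
article 9 — Permitted Trader: [the taxpayer is registered for indirect tax? yes] AND [the taxpayer is connected with the counterparty? no] → not satisfied.
article 7 — Class-E Resident: [the disposal is of a chargeable asset? yes] AND [the taxpayer is registered for indirect tax? yes] → satisfied.
article 11 — Registered Entity: [not a Permitted Trader (article 9)? yes] AND [Class-E Resident (article 7)? yes] → satisfied.
article 6 — Tier IV Resident: [not a Reportable Enterprise (article 5)? yes] AND [Primary Filer (article 10)? no] AND [Registered Entity (article 11)? yes] → not satisfied.

Primary Filer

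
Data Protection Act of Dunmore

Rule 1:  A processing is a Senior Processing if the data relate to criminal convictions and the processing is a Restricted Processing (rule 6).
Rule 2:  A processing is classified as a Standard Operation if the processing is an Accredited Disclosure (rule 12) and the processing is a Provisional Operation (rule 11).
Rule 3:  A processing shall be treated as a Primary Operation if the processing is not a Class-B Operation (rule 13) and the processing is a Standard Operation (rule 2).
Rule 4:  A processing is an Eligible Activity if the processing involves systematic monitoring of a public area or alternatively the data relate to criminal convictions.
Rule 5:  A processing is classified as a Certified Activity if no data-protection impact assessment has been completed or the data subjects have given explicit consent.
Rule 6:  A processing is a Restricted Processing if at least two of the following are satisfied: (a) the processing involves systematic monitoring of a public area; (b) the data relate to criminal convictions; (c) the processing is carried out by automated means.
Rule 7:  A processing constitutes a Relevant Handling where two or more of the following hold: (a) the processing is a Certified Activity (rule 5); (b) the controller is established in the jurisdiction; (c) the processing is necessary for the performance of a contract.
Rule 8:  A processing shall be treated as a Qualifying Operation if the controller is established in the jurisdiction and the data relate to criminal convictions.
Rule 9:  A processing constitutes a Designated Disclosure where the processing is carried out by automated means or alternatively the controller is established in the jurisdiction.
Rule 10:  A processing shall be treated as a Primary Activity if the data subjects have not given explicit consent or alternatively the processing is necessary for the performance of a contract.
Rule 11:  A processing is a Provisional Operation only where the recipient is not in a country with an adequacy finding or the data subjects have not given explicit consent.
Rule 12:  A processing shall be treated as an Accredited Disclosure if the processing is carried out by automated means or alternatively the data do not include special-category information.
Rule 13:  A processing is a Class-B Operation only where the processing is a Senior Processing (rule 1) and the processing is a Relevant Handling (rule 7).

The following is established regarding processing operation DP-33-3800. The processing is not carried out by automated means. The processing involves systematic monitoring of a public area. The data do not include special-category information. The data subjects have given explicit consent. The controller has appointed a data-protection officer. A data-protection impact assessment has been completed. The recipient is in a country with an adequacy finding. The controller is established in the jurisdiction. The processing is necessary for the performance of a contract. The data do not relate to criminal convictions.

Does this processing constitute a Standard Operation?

Under rule 12: the processing is carried out by automated means? no; or the data do not include special-category information? yes. So the processing is an Accredited Disclosure.
Under rule 11: the recipient is not in a country with an adequacy finding? no; or the data subjects have not given explicit consent? no. So the processing is not a Provisional Operation.
Under rule 2: Accredited Disclosure (rule 12)? yes; and Provisional Operation (rule 11)? no. So the processing is not a Standard Operation.

No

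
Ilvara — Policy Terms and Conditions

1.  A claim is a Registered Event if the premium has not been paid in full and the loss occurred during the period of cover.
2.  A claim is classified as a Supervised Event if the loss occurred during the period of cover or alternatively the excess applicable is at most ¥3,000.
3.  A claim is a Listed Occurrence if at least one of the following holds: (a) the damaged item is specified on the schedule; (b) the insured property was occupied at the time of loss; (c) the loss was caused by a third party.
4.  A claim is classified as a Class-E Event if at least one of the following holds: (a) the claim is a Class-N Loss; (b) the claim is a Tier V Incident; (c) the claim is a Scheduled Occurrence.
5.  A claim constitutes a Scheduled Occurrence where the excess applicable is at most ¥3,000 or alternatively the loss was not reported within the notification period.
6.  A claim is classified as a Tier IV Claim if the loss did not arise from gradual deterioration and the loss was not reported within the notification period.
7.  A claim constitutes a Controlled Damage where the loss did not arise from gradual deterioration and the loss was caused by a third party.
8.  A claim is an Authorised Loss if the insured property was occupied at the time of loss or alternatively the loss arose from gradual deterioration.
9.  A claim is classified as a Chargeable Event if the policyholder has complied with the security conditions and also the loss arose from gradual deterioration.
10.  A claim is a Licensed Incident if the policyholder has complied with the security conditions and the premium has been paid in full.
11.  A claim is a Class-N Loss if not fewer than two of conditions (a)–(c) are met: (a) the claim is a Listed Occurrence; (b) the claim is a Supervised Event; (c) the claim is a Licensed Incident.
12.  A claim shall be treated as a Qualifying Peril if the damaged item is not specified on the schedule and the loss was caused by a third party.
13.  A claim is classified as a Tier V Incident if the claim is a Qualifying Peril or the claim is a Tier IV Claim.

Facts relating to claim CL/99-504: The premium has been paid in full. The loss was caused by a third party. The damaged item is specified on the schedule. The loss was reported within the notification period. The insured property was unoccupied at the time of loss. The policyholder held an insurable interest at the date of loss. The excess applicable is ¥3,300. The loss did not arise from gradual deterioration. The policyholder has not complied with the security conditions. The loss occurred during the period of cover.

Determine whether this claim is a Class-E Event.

Yes

Under paragraph 3: the damaged item is specified on the schedule? yes; or the insured property was occupied at the time of loss? no; or the loss was caused by a third party? yes. So the claim is a Listed Occurrence.
Under paragraph 2: the loss occurred during the period of cover? yes; or excess applicable: ¥3,300 ≤ ¥3,000? no. So the claim is a Supervised Event.
Under paragraph 10: the policyholder has complied with the security conditions? no; and the premium has been paid in full? yes. So the claim is not a Licensed Incident.
Under paragraph 11: Listed Occurrence (paragraph 3)? yes; Supervised Event (paragraph 2)? yes; Licensed Incident (paragraph 10)? no — 2 of 3 hold (need ≥2) → satisfied.
Under paragraph 12: the damaged item is not specified on the schedule? no; and the loss was caused by a third party? yes. So the claim is not a Qualifying Peril.
Under paragraph 6: the loss did not arise from gradual deterioration? yes; and the loss was not reported within the notification period? no. So the claim is not a Tier IV Claim.
Under paragraph 13: Qualifying Peril (paragraph 12)? no; or Tier IV Claim (paragraph 6)? no. So the claim is not a Tier V Incident.
Under paragraph 5: excess applicable: ¥3,300 ≤ ¥3,000? no; or the loss was not reported within the notification period? no. So the claim is not a Scheduled Occurrence.
Under paragraph 4: Class-N Loss (paragraph 11)? yes; or Tier V Incident (paragraph 13)? no; or Scheduled Occurrence (paragraph 5)? no. So the claim is a Class-E Event.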